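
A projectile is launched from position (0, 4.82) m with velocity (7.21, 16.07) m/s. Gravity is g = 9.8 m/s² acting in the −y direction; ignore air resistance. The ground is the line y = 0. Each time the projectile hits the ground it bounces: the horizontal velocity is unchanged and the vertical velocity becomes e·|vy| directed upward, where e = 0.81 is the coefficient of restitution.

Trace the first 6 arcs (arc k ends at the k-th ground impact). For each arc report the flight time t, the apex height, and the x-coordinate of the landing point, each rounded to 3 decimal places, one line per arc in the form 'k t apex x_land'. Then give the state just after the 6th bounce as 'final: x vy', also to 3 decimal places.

1 3.556 17.996 25.640
2 3.105 11.807 48.024
3 2.515 7.747 66.155
4 2.037 5.083 80.841
5 1.650 3.335 92.737
6 1.336 2.188 102.373
final: 102.373 5.304

Arc 1: start y=4.820, vy=16.070 → t=3.556, apex=17.996, x_land=25.640, impact vy=-18.781
  bounce: vy ← 0.81·18.781 = 15.212
Arc 2: start y=0.000, vy=15.212 → t=3.105, apex=11.807, x_land=48.024, impact vy=-15.212
  bounce: vy ← 0.81·15.212 = 12.322
Arc 3: start y=0.000, vy=12.322 → t=2.515, apex=7.747, x_land=66.155, impact vy=-12.322
  bounce: vy ← 0.81·12.322 = 9.981
Arc 4: start y=0.000, vy=9.981 → t=2.037, apex=5.083, x_land=80.841, impact vy=-9.981
  bounce: vy ← 0.81·9.981 = 8.085
Arc 5: start y=0.000, vy=8.085 → t=1.650, apex=3.335, x_land=92.737, impact vy=-8.085
  bounce: vy ← 0.81·8.085 = 6.548
Arc 6: start y=0.000, vy=6.548 → t=1.336, apex=2.188, x_land=102.373, impact vy=-6.548
  bounce: vy ← 0.81·6.548 = 5.304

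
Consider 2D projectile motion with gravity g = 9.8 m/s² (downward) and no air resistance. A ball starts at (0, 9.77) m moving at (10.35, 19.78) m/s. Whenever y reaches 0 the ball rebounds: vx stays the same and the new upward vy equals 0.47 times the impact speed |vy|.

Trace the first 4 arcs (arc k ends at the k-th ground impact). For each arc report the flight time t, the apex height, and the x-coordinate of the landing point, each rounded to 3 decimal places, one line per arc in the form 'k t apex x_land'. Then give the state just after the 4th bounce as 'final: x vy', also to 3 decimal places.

Arc 1: start y=9.770, vy=19.780 → t=4.482, apex=29.732, x_land=46.385, impact vy=-24.140
  bounce: vy ← 0.47·24.140 = 11.346
Arc 2: start y=0.000, vy=11.346 → t=2.315, apex=6.568, x_land=70.350, impact vy=-11.346
  bounce: vy ← 0.47·11.346 = 5.333
Arc 3: start y=0.000, vy=5.333 → t=1.088, apex=1.451, x_land=81.614, impact vy=-5.333
  bounce: vy ← 0.47·5.333 = 2.506
Arc 4: start y=0.000, vy=2.506 → t=0.511, apex=0.320, x_land=86.908, impact vy=-2.506
  bounce: vy ← 0.47·2.506 = 1.178

1 4.482 29.732 46.385
2 2.315 6.568 70.350
3 1.088 1.451 81.614
4 0.511 0.320 86.908
final: 86.908 1.178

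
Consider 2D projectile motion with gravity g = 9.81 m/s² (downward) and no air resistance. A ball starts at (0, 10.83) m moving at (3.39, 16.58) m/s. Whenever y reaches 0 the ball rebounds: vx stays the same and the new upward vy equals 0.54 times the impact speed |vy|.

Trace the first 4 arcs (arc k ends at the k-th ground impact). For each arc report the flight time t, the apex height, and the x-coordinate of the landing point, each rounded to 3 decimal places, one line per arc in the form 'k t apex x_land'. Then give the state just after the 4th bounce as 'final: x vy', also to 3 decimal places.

1 3.941 24.841 13.358
2 2.430 7.244 21.598
3 1.312 2.112 26.047
4 0.709 0.616 28.449
final: 28.449 1.877

Arc 1: start y=10.830, vy=16.580 → t=3.941, apex=24.841, x_land=13.358, impact vy=-22.077
  bounce: vy ← 0.54·22.077 = 11.921
Arc 2: start y=0.000, vy=11.921 → t=2.430, apex=7.244, x_land=21.598, impact vy=-11.921
  bounce: vy ← 0.54·11.921 = 6.438
Arc 3: start y=0.000, vy=6.438 → t=1.312, apex=2.112, x_land=26.047, impact vy=-6.438
  bounce: vy ← 0.54·6.438 = 3.476
Arc 4: start y=0.000, vy=3.476 → t=0.709, apex=0.616, x_land=28.449, impact vy=-3.476
  bounce: vy ← 0.54·3.476 = 1.877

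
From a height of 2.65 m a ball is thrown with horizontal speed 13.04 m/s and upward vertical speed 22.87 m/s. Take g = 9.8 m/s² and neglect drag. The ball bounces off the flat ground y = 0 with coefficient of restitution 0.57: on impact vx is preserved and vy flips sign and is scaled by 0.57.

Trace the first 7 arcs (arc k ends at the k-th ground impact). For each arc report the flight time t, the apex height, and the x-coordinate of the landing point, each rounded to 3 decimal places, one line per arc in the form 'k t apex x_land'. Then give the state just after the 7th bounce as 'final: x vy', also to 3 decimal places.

1 4.780 29.336 62.337
2 2.789 9.531 98.711
3 1.590 3.097 119.443
4 0.906 1.006 131.261
5 0.517 0.327 137.997
6 0.294 0.106 141.837
7 0.168 0.035 144.025
final: 144.025 0.469

Arc 1: start y=2.650, vy=22.870 → t=4.780, apex=29.336, x_land=62.337, impact vy=-23.979
  bounce: vy ← 0.57·23.979 = 13.668
Arc 2: start y=0.000, vy=13.668 → t=2.789, apex=9.531, x_land=98.711, impact vy=-13.668
  bounce: vy ← 0.57·13.668 = 7.791
Arc 3: start y=0.000, vy=7.791 → t=1.590, apex=3.097, x_land=119.443, impact vy=-7.791
  bounce: vy ← 0.57·7.791 = 4.441
Arc 4: start y=0.000, vy=4.441 → t=0.906, apex=1.006, x_land=131.261, impact vy=-4.441
  bounce: vy ← 0.57·4.441 = 2.531
Arc 5: start y=0.000, vy=2.531 → t=0.517, apex=0.327, x_land=137.997, impact vy=-2.531
  bounce: vy ← 0.57·2.531 = 1.443
Arc 6: start y=0.000, vy=1.443 → t=0.294, apex=0.106, x_land=141.837, impact vy=-1.443
  bounce: vy ← 0.57·1.443 = 0.822
Arc 7: start y=0.000, vy=0.822 → t=0.168, apex=0.035, x_land=144.025, impact vy=-0.822
  bounce: vy ← 0.57·0.822 = 0.469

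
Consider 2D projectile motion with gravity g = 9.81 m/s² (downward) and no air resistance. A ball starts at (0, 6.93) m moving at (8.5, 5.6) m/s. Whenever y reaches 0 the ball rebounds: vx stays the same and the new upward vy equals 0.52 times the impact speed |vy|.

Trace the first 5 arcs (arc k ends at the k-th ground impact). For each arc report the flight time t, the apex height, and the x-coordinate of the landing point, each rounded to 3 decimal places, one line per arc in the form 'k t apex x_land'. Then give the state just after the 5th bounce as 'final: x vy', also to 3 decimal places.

Arc 1: start y=6.930, vy=5.600 → t=1.889, apex=8.528, x_land=16.060, impact vy=-12.935
  bounce: vy ← 0.52·12.935 = 6.726
Arc 2: start y=0.000, vy=6.726 → t=1.371, apex=2.306, x_land=27.717, impact vy=-6.726
  bounce: vy ← 0.52·6.726 = 3.498
Arc 3: start y=0.000, vy=3.498 → t=0.713, apex=0.624, x_land=33.778, impact vy=-3.498
  bounce: vy ← 0.52·3.498 = 1.819
Arc 4: start y=0.000, vy=1.819 → t=0.371, apex=0.169, x_land=36.930, impact vy=-1.819
  bounce: vy ← 0.52·1.819 = 0.946
Arc 5: start y=0.000, vy=0.946 → t=0.193, apex=0.046, x_land=38.569, impact vy=-0.946
  bounce: vy ← 0.52·0.946 = 0.492

1 1.889 8.528 16.060
2 1.371 2.306 27.717
3 0.713 0.624 33.778
4 0.371 0.169 36.930
5 0.193 0.046 38.569
final: 38.569 0.492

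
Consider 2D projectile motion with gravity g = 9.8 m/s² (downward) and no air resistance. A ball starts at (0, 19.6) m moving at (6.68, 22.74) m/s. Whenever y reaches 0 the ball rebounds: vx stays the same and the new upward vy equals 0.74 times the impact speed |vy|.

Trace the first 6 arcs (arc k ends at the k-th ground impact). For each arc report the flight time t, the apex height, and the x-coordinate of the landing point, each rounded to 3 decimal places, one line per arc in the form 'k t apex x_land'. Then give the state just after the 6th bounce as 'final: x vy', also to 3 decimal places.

1 5.384 45.983 35.964
2 4.534 25.180 66.249
3 3.355 13.789 88.661
4 2.483 7.551 105.245
5 1.837 4.135 117.518
6 1.360 2.264 126.600
final: 126.600 4.930

Arc 1: start y=19.600, vy=22.740 → t=5.384, apex=45.983, x_land=35.964, impact vy=-30.021
  bounce: vy ← 0.74·30.021 = 22.216
Arc 2: start y=0.000, vy=22.216 → t=4.534, apex=25.180, x_land=66.249, impact vy=-22.216
  bounce: vy ← 0.74·22.216 = 16.440
Arc 3: start y=0.000, vy=16.440 → t=3.355, apex=13.789, x_land=88.661, impact vy=-16.440
  bounce: vy ← 0.74·16.440 = 12.165
Arc 4: start y=0.000, vy=12.165 → t=2.483, apex=7.551, x_land=105.245, impact vy=-12.165
  bounce: vy ← 0.74·12.165 = 9.002
Arc 5: start y=0.000, vy=9.002 → t=1.837, apex=4.135, x_land=117.518, impact vy=-9.002
  bounce: vy ← 0.74·9.002 = 6.662
Arc 6: start y=0.000, vy=6.662 → t=1.360, apex=2.264, x_land=126.600, impact vy=-6.662
  bounce: vy ← 0.74·6.662 = 4.930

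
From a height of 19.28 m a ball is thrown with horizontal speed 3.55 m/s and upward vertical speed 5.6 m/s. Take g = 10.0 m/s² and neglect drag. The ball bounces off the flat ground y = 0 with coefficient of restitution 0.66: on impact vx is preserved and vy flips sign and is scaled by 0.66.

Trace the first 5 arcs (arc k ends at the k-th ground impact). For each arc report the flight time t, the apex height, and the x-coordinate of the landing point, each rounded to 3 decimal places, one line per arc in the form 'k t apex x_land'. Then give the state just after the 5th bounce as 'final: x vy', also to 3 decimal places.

1 2.602 20.848 9.237
2 2.695 9.081 18.806
3 1.779 3.956 25.121
4 1.174 1.723 29.289
5 0.775 0.751 32.040
final: 32.040 2.557

Arc 1: start y=19.280, vy=5.600 → t=2.602, apex=20.848, x_land=9.237, impact vy=-20.420
  bounce: vy ← 0.66·20.420 = 13.477
Arc 2: start y=0.000, vy=13.477 → t=2.695, apex=9.081, x_land=18.806, impact vy=-13.477
  bounce: vy ← 0.66·13.477 = 8.895
Arc 3: start y=0.000, vy=8.895 → t=1.779, apex=3.956, x_land=25.121, impact vy=-8.895
  bounce: vy ← 0.66·8.895 = 5.871
Arc 4: start y=0.000, vy=5.871 → t=1.174, apex=1.723, x_land=29.289, impact vy=-5.871
  bounce: vy ← 0.66·5.871 = 3.875
Arc 5: start y=0.000, vy=3.875 → t=0.775, apex=0.751, x_land=32.040, impact vy=-3.875
  bounce: vy ← 0.66·3.875 = 2.557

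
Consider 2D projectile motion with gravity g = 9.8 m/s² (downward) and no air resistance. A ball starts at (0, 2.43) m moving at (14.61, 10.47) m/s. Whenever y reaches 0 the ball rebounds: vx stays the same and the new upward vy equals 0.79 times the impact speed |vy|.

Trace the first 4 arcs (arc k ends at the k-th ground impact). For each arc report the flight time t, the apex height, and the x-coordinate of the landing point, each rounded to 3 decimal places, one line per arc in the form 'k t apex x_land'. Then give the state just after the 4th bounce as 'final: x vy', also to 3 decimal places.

Arc 1: start y=2.430, vy=10.470 → t=2.348, apex=8.023, x_land=34.304, impact vy=-12.540
  bounce: vy ← 0.79·12.540 = 9.907
Arc 2: start y=0.000, vy=9.907 → t=2.022, apex=5.007, x_land=63.841, impact vy=-9.907
  bounce: vy ← 0.79·9.907 = 7.826
Arc 3: start y=0.000, vy=7.826 → t=1.597, apex=3.125, x_land=87.176, impact vy=-7.826
  bounce: vy ← 0.79·7.826 = 6.183
Arc 4: start y=0.000, vy=6.183 → t=1.262, apex=1.950, x_land=105.610, impact vy=-6.183
  bounce: vy ← 0.79·6.183 = 4.884

1 2.348 8.023 34.304
2 2.022 5.007 63.841
3 1.597 3.125 87.176
4 1.262 1.950 105.610
final: 105.610 4.884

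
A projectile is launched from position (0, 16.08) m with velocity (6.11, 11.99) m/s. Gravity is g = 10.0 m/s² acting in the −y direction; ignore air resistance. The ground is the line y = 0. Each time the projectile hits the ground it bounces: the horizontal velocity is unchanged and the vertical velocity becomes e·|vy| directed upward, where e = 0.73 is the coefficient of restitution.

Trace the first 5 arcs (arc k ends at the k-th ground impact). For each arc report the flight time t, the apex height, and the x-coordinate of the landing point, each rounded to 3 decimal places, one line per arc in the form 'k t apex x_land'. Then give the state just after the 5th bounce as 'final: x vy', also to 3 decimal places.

1 3.356 23.268 20.507
2 3.150 12.400 39.750
3 2.299 6.608 53.798
4 1.678 3.521 64.053
5 1.225 1.876 71.539
final: 71.539 4.472

Arc 1: start y=16.080, vy=11.990 → t=3.356, apex=23.268, x_land=20.507, impact vy=-21.572
  bounce: vy ← 0.73·21.572 = 15.748
Arc 2: start y=0.000, vy=15.748 → t=3.150, apex=12.400, x_land=39.750, impact vy=-15.748
  bounce: vy ← 0.73·15.748 = 11.496
Arc 3: start y=0.000, vy=11.496 → t=2.299, apex=6.608, x_land=53.798, impact vy=-11.496
  bounce: vy ← 0.73·11.496 = 8.392
Arc 4: start y=0.000, vy=8.392 → t=1.678, apex=3.521, x_land=64.053, impact vy=-8.392
  bounce: vy ← 0.73·8.392 = 6.126
Arc 5: start y=0.000, vy=6.126 → t=1.225, apex=1.876, x_land=71.539, impact vy=-6.126
  bounce: vy ← 0.73·6.126 = 4.472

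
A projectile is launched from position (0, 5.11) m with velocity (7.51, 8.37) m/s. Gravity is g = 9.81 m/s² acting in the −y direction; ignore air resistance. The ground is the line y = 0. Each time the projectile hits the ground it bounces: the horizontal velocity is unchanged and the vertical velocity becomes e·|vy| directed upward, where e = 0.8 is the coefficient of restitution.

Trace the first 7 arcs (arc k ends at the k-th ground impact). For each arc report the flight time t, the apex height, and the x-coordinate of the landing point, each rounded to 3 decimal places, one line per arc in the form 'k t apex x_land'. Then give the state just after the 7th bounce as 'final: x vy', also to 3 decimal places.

Arc 1: start y=5.110, vy=8.370 → t=2.184, apex=8.681, x_land=16.398, impact vy=-13.050
  bounce: vy ← 0.8·13.050 = 10.440
Arc 2: start y=0.000, vy=10.440 → t=2.129, apex=5.556, x_land=32.384, impact vy=-10.440
  bounce: vy ← 0.8·10.440 = 8.352
Arc 3: start y=0.000, vy=8.352 → t=1.703, apex=3.556, x_land=45.172, impact vy=-8.352
  bounce: vy ← 0.8·8.352 = 6.682
Arc 4: start y=0.000, vy=6.682 → t=1.362, apex=2.276, x_land=55.402, impact vy=-6.682
  bounce: vy ← 0.8·6.682 = 5.345
Arc 5: start y=0.000, vy=5.345 → t=1.090, apex=1.456, x_land=63.587, impact vy=-5.345
  bounce: vy ← 0.8·5.345 = 4.276
Arc 6: start y=0.000, vy=4.276 → t=0.872, apex=0.932, x_land=70.134, impact vy=-4.276
  bounce: vy ← 0.8·4.276 = 3.421
Arc 7: start y=0.000, vy=3.421 → t=0.697, apex=0.597, x_land=75.372, impact vy=-3.421
  bounce: vy ← 0.8·3.421 = 2.737

1 2.184 8.681 16.398
2 2.129 5.556 32.384
3 1.703 3.556 45.172
4 1.362 2.276 55.402
5 1.090 1.456 63.587
6 0.872 0.932 70.134
7 0.697 0.597 75.372
final: 75.372 2.737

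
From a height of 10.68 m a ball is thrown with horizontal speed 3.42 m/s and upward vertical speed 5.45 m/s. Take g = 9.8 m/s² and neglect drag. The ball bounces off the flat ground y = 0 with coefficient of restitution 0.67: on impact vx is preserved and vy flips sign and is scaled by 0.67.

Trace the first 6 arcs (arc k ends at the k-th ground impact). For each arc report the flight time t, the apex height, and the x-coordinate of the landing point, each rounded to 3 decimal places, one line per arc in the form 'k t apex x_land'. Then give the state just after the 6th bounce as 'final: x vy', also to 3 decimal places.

1 2.134 12.195 7.297
2 2.114 5.475 14.527
3 1.416 2.458 19.371
4 0.949 1.103 22.617
5 0.636 0.495 24.791
6 0.426 0.222 26.248
final: 26.248 1.399

Arc 1: start y=10.680, vy=5.450 → t=2.134, apex=12.195, x_land=7.297, impact vy=-15.461
  bounce: vy ← 0.67·15.461 = 10.359
Arc 2: start y=0.000, vy=10.359 → t=2.114, apex=5.475, x_land=14.527, impact vy=-10.359
  bounce: vy ← 0.67·10.359 = 6.940
Arc 3: start y=0.000, vy=6.940 → t=1.416, apex=2.458, x_land=19.371, impact vy=-6.940
  bounce: vy ← 0.67·6.940 = 4.650
Arc 4: start y=0.000, vy=4.650 → t=0.949, apex=1.103, x_land=22.617, impact vy=-4.650
  bounce: vy ← 0.67·4.650 = 3.115
Arc 5: start y=0.000, vy=3.115 → t=0.636, apex=0.495, x_land=24.791, impact vy=-3.115
  bounce: vy ← 0.67·3.115 = 2.087
Arc 6: start y=0.000, vy=2.087 → t=0.426, apex=0.222, x_land=26.248, impact vy=-2.087
  bounce: vy ← 0.67·2.087 = 1.399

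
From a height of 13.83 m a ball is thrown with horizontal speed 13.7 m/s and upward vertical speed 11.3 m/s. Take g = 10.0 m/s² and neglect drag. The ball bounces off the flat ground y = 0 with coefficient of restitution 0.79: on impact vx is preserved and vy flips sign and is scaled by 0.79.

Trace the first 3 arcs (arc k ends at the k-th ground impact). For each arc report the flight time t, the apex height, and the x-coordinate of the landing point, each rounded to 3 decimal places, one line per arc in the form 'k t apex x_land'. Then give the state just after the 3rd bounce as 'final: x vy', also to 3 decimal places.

1 3.141 20.215 43.028
2 3.177 12.616 86.551
3 2.510 7.874 120.935
final: 120.935 9.914

Arc 1: start y=13.830, vy=11.300 → t=3.141, apex=20.215, x_land=43.028, impact vy=-20.107
  bounce: vy ← 0.79·20.107 = 15.885
Arc 2: start y=0.000, vy=15.885 → t=3.177, apex=12.616, x_land=86.551, impact vy=-15.885
  bounce: vy ← 0.79·15.885 = 12.549
Arc 3: start y=0.000, vy=12.549 → t=2.510, apex=7.874, x_land=120.935, impact vy=-12.549
  bounce: vy ← 0.79·12.549 = 9.914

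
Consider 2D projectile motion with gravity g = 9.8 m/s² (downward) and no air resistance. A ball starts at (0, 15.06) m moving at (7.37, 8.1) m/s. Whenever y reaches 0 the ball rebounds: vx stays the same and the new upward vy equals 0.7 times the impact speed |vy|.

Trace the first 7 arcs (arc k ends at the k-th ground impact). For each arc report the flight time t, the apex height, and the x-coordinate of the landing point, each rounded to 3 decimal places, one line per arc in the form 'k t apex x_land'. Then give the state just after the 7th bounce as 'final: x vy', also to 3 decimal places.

Arc 1: start y=15.060, vy=8.100 → t=2.765, apex=18.407, x_land=20.376, impact vy=-18.994
  bounce: vy ← 0.7·18.994 = 13.296
Arc 2: start y=0.000, vy=13.296 → t=2.713, apex=9.020, x_land=40.374, impact vy=-13.296
  bounce: vy ← 0.7·13.296 = 9.307
Arc 3: start y=0.000, vy=9.307 → t=1.899, apex=4.420, x_land=54.373, impact vy=-9.307
  bounce: vy ← 0.7·9.307 = 6.515
Arc 4: start y=0.000, vy=6.515 → t=1.330, apex=2.166, x_land=64.172, impact vy=-6.515
  bounce: vy ← 0.7·6.515 = 4.561
Arc 5: start y=0.000, vy=4.561 → t=0.931, apex=1.061, x_land=71.032, impact vy=-4.561
  bounce: vy ← 0.7·4.561 = 3.192
Arc 6: start y=0.000, vy=3.192 → t=0.652, apex=0.520, x_land=75.834, impact vy=-3.192
  bounce: vy ← 0.7·3.192 = 2.235
Arc 7: start y=0.000, vy=2.235 → t=0.456, apex=0.255, x_land=79.195, impact vy=-2.235
  bounce: vy ← 0.7·2.235 = 1.564

1 2.765 18.407 20.376
2 2.713 9.020 40.374
3 1.899 4.420 54.373
4 1.330 2.166 64.172
5 0.931 1.061 71.032
6 0.652 0.520 75.834
7 0.456 0.255 79.195
final: 79.195 1.564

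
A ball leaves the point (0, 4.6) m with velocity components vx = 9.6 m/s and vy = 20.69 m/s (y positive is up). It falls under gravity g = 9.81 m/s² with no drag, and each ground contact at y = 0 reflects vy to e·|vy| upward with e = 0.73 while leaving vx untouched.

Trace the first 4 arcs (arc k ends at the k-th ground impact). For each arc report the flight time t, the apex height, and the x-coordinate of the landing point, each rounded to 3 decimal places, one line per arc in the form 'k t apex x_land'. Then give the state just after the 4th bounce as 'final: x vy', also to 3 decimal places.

Arc 1: start y=4.600, vy=20.690 → t=4.430, apex=26.418, x_land=42.527, impact vy=-22.767
  bounce: vy ← 0.73·22.767 = 16.620
Arc 2: start y=0.000, vy=16.620 → t=3.388, apex=14.078, x_land=75.055, impact vy=-16.620
  bounce: vy ← 0.73·16.620 = 12.132
Arc 3: start y=0.000, vy=12.132 → t=2.473, apex=7.502, x_land=98.800, impact vy=-12.132
  bounce: vy ← 0.73·12.132 = 8.857
Arc 4: start y=0.000, vy=8.857 → t=1.806, apex=3.998, x_land=116.134, impact vy=-8.857
  bounce: vy ← 0.73·8.857 = 6.465

1 4.430 26.418 42.527
2 3.388 14.078 75.055
3 2.473 7.502 98.800
4 1.806 3.998 116.134
final: 116.134 6.465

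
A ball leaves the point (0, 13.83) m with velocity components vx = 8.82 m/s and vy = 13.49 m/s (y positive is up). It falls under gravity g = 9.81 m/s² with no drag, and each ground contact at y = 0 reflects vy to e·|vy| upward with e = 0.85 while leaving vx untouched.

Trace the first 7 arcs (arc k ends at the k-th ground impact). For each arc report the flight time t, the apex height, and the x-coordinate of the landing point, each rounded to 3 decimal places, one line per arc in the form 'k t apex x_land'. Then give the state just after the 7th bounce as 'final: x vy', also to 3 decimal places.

1 3.546 23.105 31.271
2 3.690 16.694 63.814
3 3.136 12.061 91.475
4 2.666 8.714 114.987
5 2.266 6.296 134.973
6 1.926 4.549 151.960
7 1.637 3.287 166.399
final: 166.399 6.826

Arc 1: start y=13.830, vy=13.490 → t=3.546, apex=23.105, x_land=31.271, impact vy=-21.291
  bounce: vy ← 0.85·21.291 = 18.098
Arc 2: start y=0.000, vy=18.098 → t=3.690, apex=16.694, x_land=63.814, impact vy=-18.098
  bounce: vy ← 0.85·18.098 = 15.383
Arc 3: start y=0.000, vy=15.383 → t=3.136, apex=12.061, x_land=91.475, impact vy=-15.383
  bounce: vy ← 0.85·15.383 = 13.076
Arc 4: start y=0.000, vy=13.076 → t=2.666, apex=8.714, x_land=114.987, impact vy=-13.076
  bounce: vy ← 0.85·13.076 = 11.114
Arc 5: start y=0.000, vy=11.114 → t=2.266, apex=6.296, x_land=134.973, impact vy=-11.114
  bounce: vy ← 0.85·11.114 = 9.447
Arc 6: start y=0.000, vy=9.447 → t=1.926, apex=4.549, x_land=151.960, impact vy=-9.447
  bounce: vy ← 0.85·9.447 = 8.030
Arc 7: start y=0.000, vy=8.030 → t=1.637, apex=3.287, x_land=166.399, impact vy=-8.030
  bounce: vy ← 0.85·8.030 = 6.826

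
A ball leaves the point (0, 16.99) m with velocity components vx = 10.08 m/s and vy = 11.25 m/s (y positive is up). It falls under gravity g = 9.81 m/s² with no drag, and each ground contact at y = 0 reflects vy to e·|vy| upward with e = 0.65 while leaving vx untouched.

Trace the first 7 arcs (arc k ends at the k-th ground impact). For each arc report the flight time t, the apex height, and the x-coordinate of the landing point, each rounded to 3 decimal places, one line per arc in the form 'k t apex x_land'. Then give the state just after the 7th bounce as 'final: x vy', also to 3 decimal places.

1 3.333 23.441 33.595
2 2.842 9.904 62.242
3 1.847 4.184 80.862
4 1.201 1.768 92.965
5 0.780 0.747 100.832
6 0.507 0.316 105.945
7 0.330 0.133 109.269
final: 109.269 1.051

Arc 1: start y=16.990, vy=11.250 → t=3.333, apex=23.441, x_land=33.595, impact vy=-21.445
  bounce: vy ← 0.65·21.445 = 13.940
Arc 2: start y=0.000, vy=13.940 → t=2.842, apex=9.904, x_land=62.242, impact vy=-13.940
  bounce: vy ← 0.65·13.940 = 9.061
Arc 3: start y=0.000, vy=9.061 → t=1.847, apex=4.184, x_land=80.862, impact vy=-9.061
  bounce: vy ← 0.65·9.061 = 5.889
Arc 4: start y=0.000, vy=5.889 → t=1.201, apex=1.768, x_land=92.965, impact vy=-5.889
  bounce: vy ← 0.65·5.889 = 3.828
Arc 5: start y=0.000, vy=3.828 → t=0.780, apex=0.747, x_land=100.832, impact vy=-3.828
  bounce: vy ← 0.65·3.828 = 2.488
Arc 6: start y=0.000, vy=2.488 → t=0.507, apex=0.316, x_land=105.945, impact vy=-2.488
  bounce: vy ← 0.65·2.488 = 1.617
Arc 7: start y=0.000, vy=1.617 → t=0.330, apex=0.133, x_land=109.269, impact vy=-1.617
  bounce: vy ← 0.65·1.617 = 1.051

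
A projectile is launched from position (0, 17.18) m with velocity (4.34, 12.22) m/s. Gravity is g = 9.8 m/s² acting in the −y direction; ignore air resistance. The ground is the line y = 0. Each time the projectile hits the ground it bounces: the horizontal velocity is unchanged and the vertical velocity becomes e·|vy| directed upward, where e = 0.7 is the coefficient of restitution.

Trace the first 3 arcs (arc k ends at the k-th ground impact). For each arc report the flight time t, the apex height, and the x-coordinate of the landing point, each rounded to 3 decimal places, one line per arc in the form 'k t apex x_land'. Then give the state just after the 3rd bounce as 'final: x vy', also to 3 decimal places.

1 3.497 24.799 15.175
2 3.150 12.151 28.844
3 2.205 5.954 38.412
final: 38.412 7.562

Arc 1: start y=17.180, vy=12.220 → t=3.497, apex=24.799, x_land=15.175, impact vy=-22.047
  bounce: vy ← 0.7·22.047 = 15.433
Arc 2: start y=0.000, vy=15.433 → t=3.150, apex=12.151, x_land=28.844, impact vy=-15.433
  bounce: vy ← 0.7·15.433 = 10.803
Arc 3: start y=0.000, vy=10.803 → t=2.205, apex=5.954, x_land=38.412, impact vy=-10.803
  bounce: vy ← 0.7·10.803 = 7.562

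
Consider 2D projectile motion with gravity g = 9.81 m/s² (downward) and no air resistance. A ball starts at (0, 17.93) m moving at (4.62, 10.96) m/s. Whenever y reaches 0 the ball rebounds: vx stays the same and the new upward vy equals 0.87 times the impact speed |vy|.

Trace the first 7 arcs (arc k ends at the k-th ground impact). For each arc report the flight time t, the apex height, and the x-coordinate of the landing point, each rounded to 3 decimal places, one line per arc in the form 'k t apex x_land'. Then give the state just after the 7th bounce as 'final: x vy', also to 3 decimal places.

Arc 1: start y=17.930, vy=10.960 → t=3.332, apex=24.052, x_land=15.392, impact vy=-21.723
  bounce: vy ← 0.87·21.723 = 18.899
Arc 2: start y=0.000, vy=18.899 → t=3.853, apex=18.205, x_land=33.193, impact vy=-18.899
  bounce: vy ← 0.87·18.899 = 16.442
Arc 3: start y=0.000, vy=16.442 → t=3.352, apex=13.780, x_land=48.681, impact vy=-16.442
  bounce: vy ← 0.87·16.442 = 14.305
Arc 4: start y=0.000, vy=14.305 → t=2.916, apex=10.430, x_land=62.154, impact vy=-14.305
  bounce: vy ← 0.87·14.305 = 12.445
Arc 5: start y=0.000, vy=12.445 → t=2.537, apex=7.894, x_land=73.877, impact vy=-12.445
  bounce: vy ← 0.87·12.445 = 10.827
Arc 6: start y=0.000, vy=10.827 → t=2.207, apex=5.975, x_land=84.075, impact vy=-10.827
  bounce: vy ← 0.87·10.827 = 9.420
Arc 7: start y=0.000, vy=9.420 → t=1.920, apex=4.523, x_land=92.947, impact vy=-9.420
  bounce: vy ← 0.87·9.420 = 8.195

1 3.332 24.052 15.392
2 3.853 18.205 33.193
3 3.352 13.780 48.681
4 2.916 10.430 62.154
5 2.537 7.894 73.877
6 2.207 5.975 84.075
7 1.920 4.523 92.947
final: 92.947 8.195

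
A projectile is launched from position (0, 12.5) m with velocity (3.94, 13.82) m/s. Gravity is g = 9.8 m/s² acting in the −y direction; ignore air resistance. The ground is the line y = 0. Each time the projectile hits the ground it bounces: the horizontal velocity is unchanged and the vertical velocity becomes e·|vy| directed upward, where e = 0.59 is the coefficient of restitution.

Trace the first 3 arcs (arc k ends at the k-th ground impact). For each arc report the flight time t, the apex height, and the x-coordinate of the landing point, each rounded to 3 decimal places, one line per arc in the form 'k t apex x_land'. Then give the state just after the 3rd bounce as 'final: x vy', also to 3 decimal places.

1 3.541 22.245 13.951
2 2.514 7.743 23.857
3 1.483 2.695 29.701
final: 29.701 4.288

Arc 1: start y=12.500, vy=13.820 → t=3.541, apex=22.245, x_land=13.951, impact vy=-20.880
  bounce: vy ← 0.59·20.880 = 12.319
Arc 2: start y=0.000, vy=12.319 → t=2.514, apex=7.743, x_land=23.857, impact vy=-12.319
  bounce: vy ← 0.59·12.319 = 7.268
Arc 3: start y=0.000, vy=7.268 → t=1.483, apex=2.695, x_land=29.701, impact vy=-7.268
  bounce: vy ← 0.59·7.268 = 4.288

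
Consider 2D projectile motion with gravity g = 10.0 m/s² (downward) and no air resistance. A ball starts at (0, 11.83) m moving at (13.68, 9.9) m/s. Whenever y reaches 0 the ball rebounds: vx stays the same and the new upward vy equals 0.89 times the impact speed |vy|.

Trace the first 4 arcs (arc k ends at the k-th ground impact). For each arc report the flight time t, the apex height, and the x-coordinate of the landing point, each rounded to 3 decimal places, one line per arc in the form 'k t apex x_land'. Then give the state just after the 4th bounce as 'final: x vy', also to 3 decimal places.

Arc 1: start y=11.830, vy=9.900 → t=2.819, apex=16.730, x_land=38.567, impact vy=-18.292
  bounce: vy ← 0.89·18.292 = 16.280
Arc 2: start y=0.000, vy=16.280 → t=3.256, apex=13.252, x_land=83.110, impact vy=-16.280
  bounce: vy ← 0.89·16.280 = 14.489
Arc 3: start y=0.000, vy=14.489 → t=2.898, apex=10.497, x_land=122.753, impact vy=-14.489
  bounce: vy ← 0.89·14.489 = 12.896
Arc 4: start y=0.000, vy=12.896 → t=2.579, apex=8.315, x_land=158.035, impact vy=-12.896
  bounce: vy ← 0.89·12.896 = 11.477

1 2.819 16.730 38.567
2 3.256 13.252 83.110
3 2.898 10.497 122.753
4 2.579 8.315 158.035
final: 158.035 11.477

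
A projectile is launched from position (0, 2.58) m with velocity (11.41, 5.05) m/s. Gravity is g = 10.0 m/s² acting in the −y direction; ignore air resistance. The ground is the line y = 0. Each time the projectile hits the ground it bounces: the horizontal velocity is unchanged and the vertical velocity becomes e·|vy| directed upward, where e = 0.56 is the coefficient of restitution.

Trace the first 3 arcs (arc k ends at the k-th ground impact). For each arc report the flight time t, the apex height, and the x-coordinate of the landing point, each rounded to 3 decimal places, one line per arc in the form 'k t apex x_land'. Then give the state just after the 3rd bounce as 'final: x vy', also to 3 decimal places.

Arc 1: start y=2.580, vy=5.050 → t=1.383, apex=3.855, x_land=15.781, impact vy=-8.781
  bounce: vy ← 0.56·8.781 = 4.917
Arc 2: start y=0.000, vy=4.917 → t=0.983, apex=1.209, x_land=27.002, impact vy=-4.917
  bounce: vy ← 0.56·4.917 = 2.754
Arc 3: start y=0.000, vy=2.754 → t=0.551, apex=0.379, x_land=33.286, impact vy=-2.754
  bounce: vy ← 0.56·2.754 = 1.542

1 1.383 3.855 15.781
2 0.983 1.209 27.002
3 0.551 0.379 33.286
final: 33.286 1.542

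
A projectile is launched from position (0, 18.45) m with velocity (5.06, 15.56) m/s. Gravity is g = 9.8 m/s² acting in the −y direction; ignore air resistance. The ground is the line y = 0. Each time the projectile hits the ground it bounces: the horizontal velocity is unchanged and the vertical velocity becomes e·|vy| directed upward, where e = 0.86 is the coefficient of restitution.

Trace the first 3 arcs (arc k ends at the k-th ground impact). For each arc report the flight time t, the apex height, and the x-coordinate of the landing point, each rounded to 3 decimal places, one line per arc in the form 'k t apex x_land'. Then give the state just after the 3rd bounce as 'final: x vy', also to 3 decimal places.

1 4.095 30.803 20.721
2 4.312 22.782 42.542
3 3.709 16.849 61.308
final: 61.308 15.629

Arc 1: start y=18.450, vy=15.560 → t=4.095, apex=30.803, x_land=20.721, impact vy=-24.571
  bounce: vy ← 0.86·24.571 = 21.131
Arc 2: start y=0.000, vy=21.131 → t=4.312, apex=22.782, x_land=42.542, impact vy=-21.131
  bounce: vy ← 0.86·21.131 = 18.173
Arc 3: start y=0.000, vy=18.173 → t=3.709, apex=16.849, x_land=61.308, impact vy=-18.173
  bounce: vy ← 0.86·18.173 = 15.629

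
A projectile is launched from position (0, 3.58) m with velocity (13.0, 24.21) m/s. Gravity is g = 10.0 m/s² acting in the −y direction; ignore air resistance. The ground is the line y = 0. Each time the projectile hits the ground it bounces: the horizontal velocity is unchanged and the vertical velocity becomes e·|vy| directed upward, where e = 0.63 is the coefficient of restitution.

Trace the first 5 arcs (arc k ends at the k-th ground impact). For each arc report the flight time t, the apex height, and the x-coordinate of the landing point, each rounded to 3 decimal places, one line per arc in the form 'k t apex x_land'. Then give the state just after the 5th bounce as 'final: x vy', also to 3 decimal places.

1 4.986 32.886 64.813
2 3.231 13.053 106.821
3 2.036 5.181 133.287
4 1.283 2.056 149.960
5 0.808 0.816 160.464
final: 160.464 2.545

Arc 1: start y=3.580, vy=24.210 → t=4.986, apex=32.886, x_land=64.813, impact vy=-25.646
  bounce: vy ← 0.63·25.646 = 16.157
Arc 2: start y=0.000, vy=16.157 → t=3.231, apex=13.053, x_land=106.821, impact vy=-16.157
  bounce: vy ← 0.63·16.157 = 10.179
Arc 3: start y=0.000, vy=10.179 → t=2.036, apex=5.181, x_land=133.287, impact vy=-10.179
  bounce: vy ← 0.63·10.179 = 6.413
Arc 4: start y=0.000, vy=6.413 → t=1.283, apex=2.056, x_land=149.960, impact vy=-6.413
  bounce: vy ← 0.63·6.413 = 4.040
Arc 5: start y=0.000, vy=4.040 → t=0.808, apex=0.816, x_land=160.464, impact vy=-4.040
  bounce: vy ← 0.63·4.040 = 2.545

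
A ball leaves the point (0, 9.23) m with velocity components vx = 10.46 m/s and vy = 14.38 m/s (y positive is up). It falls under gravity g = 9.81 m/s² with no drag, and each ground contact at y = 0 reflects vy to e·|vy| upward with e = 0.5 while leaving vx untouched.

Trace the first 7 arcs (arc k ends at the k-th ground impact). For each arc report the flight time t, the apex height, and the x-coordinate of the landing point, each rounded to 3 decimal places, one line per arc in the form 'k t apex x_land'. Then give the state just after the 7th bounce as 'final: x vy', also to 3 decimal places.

1 3.473 19.769 36.332
2 2.008 4.942 57.332
3 1.004 1.236 67.832
4 0.502 0.309 73.082
5 0.251 0.077 75.706
6 0.125 0.019 77.019
7 0.063 0.005 77.675
final: 77.675 0.154

Arc 1: start y=9.230, vy=14.380 → t=3.473, apex=19.769, x_land=36.332, impact vy=-19.695
  bounce: vy ← 0.5·19.695 = 9.847
Arc 2: start y=0.000, vy=9.847 → t=2.008, apex=4.942, x_land=57.332, impact vy=-9.847
  bounce: vy ← 0.5·9.847 = 4.924
Arc 3: start y=0.000, vy=4.924 → t=1.004, apex=1.236, x_land=67.832, impact vy=-4.924
  bounce: vy ← 0.5·4.924 = 2.462
Arc 4: start y=0.000, vy=2.462 → t=0.502, apex=0.309, x_land=73.082, impact vy=-2.462
  bounce: vy ← 0.5·2.462 = 1.231
Arc 5: start y=0.000, vy=1.231 → t=0.251, apex=0.077, x_land=75.706, impact vy=-1.231
  bounce: vy ← 0.5·1.231 = 0.615
Arc 6: start y=0.000, vy=0.615 → t=0.125, apex=0.019, x_land=77.019, impact vy=-0.615
  bounce: vy ← 0.5·0.615 = 0.308
Arc 7: start y=0.000, vy=0.308 → t=0.063, apex=0.005, x_land=77.675, impact vy=-0.308
  bounce: vy ← 0.5·0.308 = 0.154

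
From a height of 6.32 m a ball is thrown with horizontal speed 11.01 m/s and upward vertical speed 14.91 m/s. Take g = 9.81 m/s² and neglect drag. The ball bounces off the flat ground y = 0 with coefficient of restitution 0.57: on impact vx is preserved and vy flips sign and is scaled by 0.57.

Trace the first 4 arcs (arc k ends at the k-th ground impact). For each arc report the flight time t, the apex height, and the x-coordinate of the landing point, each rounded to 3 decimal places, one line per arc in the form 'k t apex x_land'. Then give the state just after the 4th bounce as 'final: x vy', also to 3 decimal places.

1 3.417 17.651 37.620
2 2.163 5.735 61.429
3 1.233 1.863 75.001
4 0.703 0.605 82.736
final: 82.736 1.964

Arc 1: start y=6.320, vy=14.910 → t=3.417, apex=17.651, x_land=37.620, impact vy=-18.609
  bounce: vy ← 0.57·18.609 = 10.607
Arc 2: start y=0.000, vy=10.607 → t=2.163, apex=5.735, x_land=61.429, impact vy=-10.607
  bounce: vy ← 0.57·10.607 = 6.046
Arc 3: start y=0.000, vy=6.046 → t=1.233, apex=1.863, x_land=75.001, impact vy=-6.046
  bounce: vy ← 0.57·6.046 = 3.446
Arc 4: start y=0.000, vy=3.446 → t=0.703, apex=0.605, x_land=82.736, impact vy=-3.446
  bounce: vy ← 0.57·3.446 = 1.964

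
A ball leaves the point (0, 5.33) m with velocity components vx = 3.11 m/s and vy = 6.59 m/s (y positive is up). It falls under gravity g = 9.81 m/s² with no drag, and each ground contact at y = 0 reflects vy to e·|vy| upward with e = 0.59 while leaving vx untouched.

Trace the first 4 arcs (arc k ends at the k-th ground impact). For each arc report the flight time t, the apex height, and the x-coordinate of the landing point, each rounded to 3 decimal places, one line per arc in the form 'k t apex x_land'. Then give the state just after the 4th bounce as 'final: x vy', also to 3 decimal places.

1 1.912 7.543 5.946
2 1.463 2.626 10.497
3 0.863 0.914 13.182
4 0.509 0.318 14.766
final: 14.766 1.474

Arc 1: start y=5.330, vy=6.590 → t=1.912, apex=7.543, x_land=5.946, impact vy=-12.166
  bounce: vy ← 0.59·12.166 = 7.178
Arc 2: start y=0.000, vy=7.178 → t=1.463, apex=2.626, x_land=10.497, impact vy=-7.178
  bounce: vy ← 0.59·7.178 = 4.235
Arc 3: start y=0.000, vy=4.235 → t=0.863, apex=0.914, x_land=13.182, impact vy=-4.235
  bounce: vy ← 0.59·4.235 = 2.499
Arc 4: start y=0.000, vy=2.499 → t=0.509, apex=0.318, x_land=14.766, impact vy=-2.499
  bounce: vy ← 0.59·2.499 = 1.474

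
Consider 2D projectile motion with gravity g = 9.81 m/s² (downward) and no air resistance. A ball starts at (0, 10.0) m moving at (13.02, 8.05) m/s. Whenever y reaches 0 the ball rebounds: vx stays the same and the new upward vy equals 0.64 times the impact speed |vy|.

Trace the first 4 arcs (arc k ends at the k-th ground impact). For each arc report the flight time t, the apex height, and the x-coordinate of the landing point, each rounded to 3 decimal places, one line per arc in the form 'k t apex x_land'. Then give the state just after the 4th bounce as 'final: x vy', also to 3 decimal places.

1 2.467 13.303 32.126
2 2.108 5.449 59.572
3 1.349 2.232 77.137
4 0.863 0.914 88.379
final: 88.379 2.710

Arc 1: start y=10.000, vy=8.050 → t=2.467, apex=13.303, x_land=32.126, impact vy=-16.156
  bounce: vy ← 0.64·16.156 = 10.340
Arc 2: start y=0.000, vy=10.340 → t=2.108, apex=5.449, x_land=59.572, impact vy=-10.340
  bounce: vy ← 0.64·10.340 = 6.617
Arc 3: start y=0.000, vy=6.617 → t=1.349, apex=2.232, x_land=77.137, impact vy=-6.617
  bounce: vy ← 0.64·6.617 = 4.235
Arc 4: start y=0.000, vy=4.235 → t=0.863, apex=0.914, x_land=88.379, impact vy=-4.235
  bounce: vy ← 0.64·4.235 = 2.710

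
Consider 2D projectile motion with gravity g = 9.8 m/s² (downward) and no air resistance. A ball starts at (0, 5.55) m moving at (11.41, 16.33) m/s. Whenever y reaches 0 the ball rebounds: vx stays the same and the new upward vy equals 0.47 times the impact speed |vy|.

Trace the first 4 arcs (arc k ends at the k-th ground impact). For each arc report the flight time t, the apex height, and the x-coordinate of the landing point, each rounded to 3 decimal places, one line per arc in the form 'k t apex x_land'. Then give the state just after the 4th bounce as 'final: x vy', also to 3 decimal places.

1 3.644 19.156 41.573
2 1.859 4.231 62.779
3 0.874 0.935 72.746
4 0.411 0.206 77.430
final: 77.430 0.946

Arc 1: start y=5.550, vy=16.330 → t=3.644, apex=19.156, x_land=41.573, impact vy=-19.377
  bounce: vy ← 0.47·19.377 = 9.107
Arc 2: start y=0.000, vy=9.107 → t=1.859, apex=4.231, x_land=62.779, impact vy=-9.107
  bounce: vy ← 0.47·9.107 = 4.280
Arc 3: start y=0.000, vy=4.280 → t=0.874, apex=0.935, x_land=72.746, impact vy=-4.280
  bounce: vy ← 0.47·4.280 = 2.012
Arc 4: start y=0.000, vy=2.012 → t=0.411, apex=0.206, x_land=77.430, impact vy=-2.012
  bounce: vy ← 0.47·2.012 = 0.946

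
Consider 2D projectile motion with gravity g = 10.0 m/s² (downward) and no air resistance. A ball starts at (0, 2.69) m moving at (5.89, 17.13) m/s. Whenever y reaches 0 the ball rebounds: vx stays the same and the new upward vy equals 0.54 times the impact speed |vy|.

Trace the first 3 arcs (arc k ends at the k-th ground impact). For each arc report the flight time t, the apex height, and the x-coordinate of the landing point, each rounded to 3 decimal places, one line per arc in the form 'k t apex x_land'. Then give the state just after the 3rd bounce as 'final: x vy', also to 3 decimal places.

1 3.576 17.362 21.065
2 2.013 5.063 32.919
3 1.087 1.476 39.320
final: 39.320 2.934

Arc 1: start y=2.690, vy=17.130 → t=3.576, apex=17.362, x_land=21.065, impact vy=-18.634
  bounce: vy ← 0.54·18.634 = 10.063
Arc 2: start y=0.000, vy=10.063 → t=2.013, apex=5.063, x_land=32.919, impact vy=-10.063
  bounce: vy ← 0.54·10.063 = 5.434
Arc 3: start y=0.000, vy=5.434 → t=1.087, apex=1.476, x_land=39.320, impact vy=-5.434
  bounce: vy ← 0.54·5.434 = 2.934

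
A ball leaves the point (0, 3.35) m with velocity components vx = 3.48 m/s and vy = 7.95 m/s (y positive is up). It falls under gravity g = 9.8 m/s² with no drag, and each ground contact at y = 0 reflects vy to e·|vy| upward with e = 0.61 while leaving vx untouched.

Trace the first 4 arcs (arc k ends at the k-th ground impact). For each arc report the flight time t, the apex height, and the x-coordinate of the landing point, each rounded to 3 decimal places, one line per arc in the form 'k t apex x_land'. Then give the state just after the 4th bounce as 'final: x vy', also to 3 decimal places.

Arc 1: start y=3.350, vy=7.950 → t=1.970, apex=6.575, x_land=6.854, impact vy=-11.352
  bounce: vy ← 0.61·11.352 = 6.925
Arc 2: start y=0.000, vy=6.925 → t=1.413, apex=2.446, x_land=11.772, impact vy=-6.925
  bounce: vy ← 0.61·6.925 = 4.224
Arc 3: start y=0.000, vy=4.224 → t=0.862, apex=0.910, x_land=14.772, impact vy=-4.224
  bounce: vy ← 0.61·4.224 = 2.577
Arc 4: start y=0.000, vy=2.577 → t=0.526, apex=0.339, x_land=16.602, impact vy=-2.577
  bounce: vy ← 0.61·2.577 = 1.572

1 1.970 6.575 6.854
2 1.413 2.446 11.772
3 0.862 0.910 14.772
4 0.526 0.339 16.602
final: 16.602 1.572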